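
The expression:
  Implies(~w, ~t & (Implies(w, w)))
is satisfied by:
  {w: True, t: False}
  {t: False, w: False}
  {t: True, w: True}


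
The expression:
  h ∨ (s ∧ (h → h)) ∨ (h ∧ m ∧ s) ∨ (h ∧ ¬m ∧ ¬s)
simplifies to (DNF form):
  h ∨ s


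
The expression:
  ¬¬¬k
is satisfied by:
  {k: False}


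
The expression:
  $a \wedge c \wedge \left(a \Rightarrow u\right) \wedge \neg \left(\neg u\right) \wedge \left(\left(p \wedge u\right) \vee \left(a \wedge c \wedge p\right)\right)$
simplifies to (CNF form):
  $a \wedge c \wedge p \wedge u$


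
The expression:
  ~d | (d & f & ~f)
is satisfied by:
  {d: False}


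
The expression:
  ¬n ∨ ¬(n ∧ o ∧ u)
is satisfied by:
  {u: False, o: False, n: False}
  {n: True, u: False, o: False}
  {o: True, u: False, n: False}
  {n: True, o: True, u: False}
  {u: True, n: False, o: False}
  {n: True, u: True, o: False}
  {o: True, u: True, n: False}


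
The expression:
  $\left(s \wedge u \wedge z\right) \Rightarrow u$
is always true.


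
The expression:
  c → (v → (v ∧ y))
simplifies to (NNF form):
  y ∨ ¬c ∨ ¬v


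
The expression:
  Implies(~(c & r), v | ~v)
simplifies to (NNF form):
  True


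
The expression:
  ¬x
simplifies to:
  ¬x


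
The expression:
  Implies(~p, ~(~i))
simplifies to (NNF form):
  i | p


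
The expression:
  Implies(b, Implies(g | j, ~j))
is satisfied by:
  {b: False, j: False}
  {j: True, b: False}
  {b: True, j: False}


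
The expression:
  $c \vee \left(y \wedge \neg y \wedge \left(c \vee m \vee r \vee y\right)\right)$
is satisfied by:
  {c: True}


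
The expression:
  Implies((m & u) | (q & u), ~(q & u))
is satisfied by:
  {u: False, q: False}
  {q: True, u: False}
  {u: True, q: False}


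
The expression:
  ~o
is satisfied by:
  {o: False}


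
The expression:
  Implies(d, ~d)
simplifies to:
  ~d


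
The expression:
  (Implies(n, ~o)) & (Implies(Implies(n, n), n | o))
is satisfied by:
  {n: True, o: False}
  {o: True, n: False}


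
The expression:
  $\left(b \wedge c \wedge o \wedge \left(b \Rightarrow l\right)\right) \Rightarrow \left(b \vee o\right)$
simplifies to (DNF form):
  $\text{True}$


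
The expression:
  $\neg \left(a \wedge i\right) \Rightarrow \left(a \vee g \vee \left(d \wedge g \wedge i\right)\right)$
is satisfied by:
  {a: True, g: True}
  {a: True, g: False}
  {g: True, a: False}


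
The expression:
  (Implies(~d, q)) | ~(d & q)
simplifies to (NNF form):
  True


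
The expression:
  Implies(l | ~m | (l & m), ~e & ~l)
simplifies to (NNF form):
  ~l & (m | ~e)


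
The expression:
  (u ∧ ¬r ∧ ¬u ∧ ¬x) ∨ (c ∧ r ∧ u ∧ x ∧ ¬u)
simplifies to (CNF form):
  False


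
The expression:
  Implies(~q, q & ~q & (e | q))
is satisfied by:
  {q: True}


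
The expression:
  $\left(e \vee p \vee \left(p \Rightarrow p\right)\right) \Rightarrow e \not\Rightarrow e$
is never true.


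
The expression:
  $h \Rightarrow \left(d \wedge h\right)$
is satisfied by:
  {d: True, h: False}
  {h: False, d: False}
  {h: True, d: True}


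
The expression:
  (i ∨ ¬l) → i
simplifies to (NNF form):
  i ∨ l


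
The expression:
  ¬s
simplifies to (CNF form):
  ¬s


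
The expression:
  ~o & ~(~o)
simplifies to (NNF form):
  False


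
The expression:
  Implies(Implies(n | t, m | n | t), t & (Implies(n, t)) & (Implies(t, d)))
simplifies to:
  d & t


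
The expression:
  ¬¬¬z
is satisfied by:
  {z: False}


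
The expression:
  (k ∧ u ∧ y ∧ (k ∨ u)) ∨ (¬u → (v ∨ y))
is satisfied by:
  {y: True, v: True, u: True}
  {y: True, v: True, u: False}
  {y: True, u: True, v: False}
  {y: True, u: False, v: False}
  {v: True, u: True, y: False}
  {v: True, u: False, y: False}
  {u: True, v: False, y: False}


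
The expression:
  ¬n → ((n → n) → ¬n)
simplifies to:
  True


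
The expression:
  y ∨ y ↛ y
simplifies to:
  y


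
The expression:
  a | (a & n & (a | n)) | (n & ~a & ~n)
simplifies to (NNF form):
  a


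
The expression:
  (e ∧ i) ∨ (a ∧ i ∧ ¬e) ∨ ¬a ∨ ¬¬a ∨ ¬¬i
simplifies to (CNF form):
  True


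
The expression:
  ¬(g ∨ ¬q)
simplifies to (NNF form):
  q ∧ ¬g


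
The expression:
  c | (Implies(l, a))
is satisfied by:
  {a: True, c: True, l: False}
  {a: True, l: False, c: False}
  {c: True, l: False, a: False}
  {c: False, l: False, a: False}
  {a: True, c: True, l: True}
  {a: True, l: True, c: False}
  {c: True, l: True, a: False}


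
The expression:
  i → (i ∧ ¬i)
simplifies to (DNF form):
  ¬i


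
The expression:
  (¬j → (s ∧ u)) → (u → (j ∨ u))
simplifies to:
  True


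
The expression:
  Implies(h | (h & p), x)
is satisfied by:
  {x: True, h: False}
  {h: False, x: False}
  {h: True, x: True}


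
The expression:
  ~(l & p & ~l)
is always true.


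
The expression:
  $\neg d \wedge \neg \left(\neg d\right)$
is never true.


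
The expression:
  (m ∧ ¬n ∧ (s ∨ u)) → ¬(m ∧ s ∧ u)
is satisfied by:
  {n: True, s: False, m: False, u: False}
  {n: False, s: False, m: False, u: False}
  {n: True, u: True, s: False, m: False}
  {u: True, n: False, s: False, m: False}
  {n: True, m: True, u: False, s: False}
  {m: True, u: False, s: False, n: False}
  {n: True, u: True, m: True, s: False}
  {u: True, m: True, n: False, s: False}
  {n: True, s: True, u: False, m: False}
  {s: True, u: False, m: False, n: False}
  {n: True, u: True, s: True, m: False}
  {u: True, s: True, n: False, m: False}
  {n: True, m: True, s: True, u: False}
  {m: True, s: True, u: False, n: False}
  {n: True, u: True, m: True, s: True}


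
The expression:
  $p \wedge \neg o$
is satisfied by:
  {p: True, o: False}


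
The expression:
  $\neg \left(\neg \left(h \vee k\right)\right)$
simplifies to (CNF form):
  $h \vee k$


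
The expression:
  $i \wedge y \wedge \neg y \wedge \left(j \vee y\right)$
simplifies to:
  $\text{False}$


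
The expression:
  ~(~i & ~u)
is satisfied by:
  {i: True, u: True}
  {i: True, u: False}
  {u: True, i: False}


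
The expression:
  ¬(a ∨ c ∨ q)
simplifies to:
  ¬a ∧ ¬c ∧ ¬q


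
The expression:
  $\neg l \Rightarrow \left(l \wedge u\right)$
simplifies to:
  $l$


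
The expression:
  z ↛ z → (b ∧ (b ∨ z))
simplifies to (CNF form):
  True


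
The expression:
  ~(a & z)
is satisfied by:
  {z: False, a: False}
  {a: True, z: False}
  {z: True, a: False}


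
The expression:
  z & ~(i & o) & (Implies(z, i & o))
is never true.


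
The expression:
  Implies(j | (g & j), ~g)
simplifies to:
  ~g | ~j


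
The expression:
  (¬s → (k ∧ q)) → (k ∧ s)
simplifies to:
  (k ∧ s) ∨ (¬k ∧ ¬s) ∨ (¬q ∧ ¬s)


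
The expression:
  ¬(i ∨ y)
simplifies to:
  ¬i ∧ ¬y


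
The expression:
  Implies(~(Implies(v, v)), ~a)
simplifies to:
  True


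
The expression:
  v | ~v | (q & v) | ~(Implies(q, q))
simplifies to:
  True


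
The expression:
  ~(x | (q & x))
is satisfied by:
  {x: False}


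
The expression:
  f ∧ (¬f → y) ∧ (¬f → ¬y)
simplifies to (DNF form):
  f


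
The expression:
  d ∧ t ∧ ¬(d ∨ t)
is never true.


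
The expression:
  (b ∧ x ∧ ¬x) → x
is always true.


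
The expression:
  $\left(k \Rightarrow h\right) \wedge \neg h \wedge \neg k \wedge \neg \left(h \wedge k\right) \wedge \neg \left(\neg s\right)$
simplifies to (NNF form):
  $s \wedge \neg h \wedge \neg k$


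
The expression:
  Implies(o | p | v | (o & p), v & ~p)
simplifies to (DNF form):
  (v & ~p) | (~o & ~p)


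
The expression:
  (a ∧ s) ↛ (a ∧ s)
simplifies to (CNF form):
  False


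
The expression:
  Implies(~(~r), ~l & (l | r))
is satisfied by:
  {l: False, r: False}
  {r: True, l: False}
  {l: True, r: False}


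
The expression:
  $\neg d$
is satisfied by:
  {d: False}


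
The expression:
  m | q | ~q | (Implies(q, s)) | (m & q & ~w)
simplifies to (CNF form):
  True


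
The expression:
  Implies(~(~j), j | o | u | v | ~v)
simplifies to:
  True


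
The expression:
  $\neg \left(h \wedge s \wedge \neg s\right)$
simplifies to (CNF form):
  $\text{True}$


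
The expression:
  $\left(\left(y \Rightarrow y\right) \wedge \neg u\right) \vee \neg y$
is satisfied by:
  {u: False, y: False}
  {y: True, u: False}
  {u: True, y: False}


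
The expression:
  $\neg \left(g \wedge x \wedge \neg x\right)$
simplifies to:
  $\text{True}$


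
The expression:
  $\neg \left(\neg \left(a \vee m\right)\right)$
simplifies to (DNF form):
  $a \vee m$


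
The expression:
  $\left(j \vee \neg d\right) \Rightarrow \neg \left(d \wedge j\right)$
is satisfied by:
  {d: False, j: False}
  {j: True, d: False}
  {d: True, j: False}


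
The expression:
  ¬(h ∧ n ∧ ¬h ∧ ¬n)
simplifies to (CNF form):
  True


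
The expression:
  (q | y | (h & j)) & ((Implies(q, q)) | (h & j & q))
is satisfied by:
  {y: True, q: True, j: True, h: True}
  {y: True, q: True, j: True, h: False}
  {y: True, q: True, h: True, j: False}
  {y: True, q: True, h: False, j: False}
  {y: True, j: True, h: True, q: False}
  {y: True, j: True, h: False, q: False}
  {y: True, j: False, h: True, q: False}
  {y: True, j: False, h: False, q: False}
  {q: True, j: True, h: True, y: False}
  {q: True, j: True, h: False, y: False}
  {q: True, h: True, j: False, y: False}
  {q: True, h: False, j: False, y: False}
  {j: True, h: True, q: False, y: False}


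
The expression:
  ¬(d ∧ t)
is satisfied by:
  {t: False, d: False}
  {d: True, t: False}
  {t: True, d: False}


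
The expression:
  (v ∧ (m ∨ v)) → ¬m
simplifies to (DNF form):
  ¬m ∨ ¬v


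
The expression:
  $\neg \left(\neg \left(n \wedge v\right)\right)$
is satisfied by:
  {n: True, v: True}


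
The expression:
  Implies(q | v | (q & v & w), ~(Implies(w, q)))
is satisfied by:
  {w: True, q: False, v: False}
  {q: False, v: False, w: False}
  {w: True, v: True, q: False}


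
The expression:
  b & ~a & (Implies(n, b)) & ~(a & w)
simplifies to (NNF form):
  b & ~a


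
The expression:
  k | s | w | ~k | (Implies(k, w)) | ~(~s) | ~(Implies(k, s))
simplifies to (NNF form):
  True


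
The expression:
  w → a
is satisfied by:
  {a: True, w: False}
  {w: False, a: False}
  {w: True, a: True}


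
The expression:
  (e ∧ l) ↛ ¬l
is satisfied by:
  {e: True, l: True}


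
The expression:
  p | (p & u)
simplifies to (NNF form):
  p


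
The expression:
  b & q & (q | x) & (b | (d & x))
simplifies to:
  b & q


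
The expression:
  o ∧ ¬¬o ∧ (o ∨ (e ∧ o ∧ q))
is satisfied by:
  {o: True}


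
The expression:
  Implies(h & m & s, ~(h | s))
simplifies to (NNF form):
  ~h | ~m | ~s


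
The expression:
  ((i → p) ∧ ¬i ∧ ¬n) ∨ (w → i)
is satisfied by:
  {i: True, w: False, n: False}
  {w: False, n: False, i: False}
  {i: True, n: True, w: False}
  {n: True, w: False, i: False}
  {i: True, w: True, n: False}
  {w: True, i: False, n: False}
  {i: True, n: True, w: True}


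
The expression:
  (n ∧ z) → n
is always true.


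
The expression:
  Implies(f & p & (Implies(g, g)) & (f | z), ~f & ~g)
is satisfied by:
  {p: False, f: False}
  {f: True, p: False}
  {p: True, f: False}


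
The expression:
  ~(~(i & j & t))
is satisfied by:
  {t: True, i: True, j: True}


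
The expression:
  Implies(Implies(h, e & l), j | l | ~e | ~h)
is always true.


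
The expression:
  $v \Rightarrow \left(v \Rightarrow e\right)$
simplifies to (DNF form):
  $e \vee \neg v$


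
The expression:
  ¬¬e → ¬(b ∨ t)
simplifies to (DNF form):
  (¬b ∧ ¬t) ∨ ¬e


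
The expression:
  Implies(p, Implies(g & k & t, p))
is always true.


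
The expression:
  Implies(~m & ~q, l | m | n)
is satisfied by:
  {m: True, n: True, q: True, l: True}
  {m: True, n: True, q: True, l: False}
  {m: True, n: True, l: True, q: False}
  {m: True, n: True, l: False, q: False}
  {m: True, q: True, l: True, n: False}
  {m: True, q: True, l: False, n: False}
  {m: True, q: False, l: True, n: False}
  {m: True, q: False, l: False, n: False}
  {n: True, q: True, l: True, m: False}
  {n: True, q: True, l: False, m: False}
  {n: True, l: True, q: False, m: False}
  {n: True, l: False, q: False, m: False}
  {q: True, l: True, n: False, m: False}
  {q: True, n: False, l: False, m: False}
  {l: True, n: False, q: False, m: False}


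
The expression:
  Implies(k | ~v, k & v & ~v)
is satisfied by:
  {v: True, k: False}


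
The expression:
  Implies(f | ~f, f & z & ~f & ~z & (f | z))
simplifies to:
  False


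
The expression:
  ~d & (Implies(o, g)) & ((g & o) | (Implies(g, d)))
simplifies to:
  ~d & (g | ~o) & (o | ~g)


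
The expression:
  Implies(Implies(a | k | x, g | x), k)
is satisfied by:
  {k: True, a: True, g: False, x: False}
  {k: True, a: False, g: False, x: False}
  {x: True, k: True, a: True, g: False}
  {x: True, k: True, a: False, g: False}
  {k: True, g: True, a: True, x: False}
  {k: True, g: True, a: False, x: False}
  {k: True, g: True, x: True, a: True}
  {k: True, g: True, x: True, a: False}
  {a: True, k: False, g: False, x: False}


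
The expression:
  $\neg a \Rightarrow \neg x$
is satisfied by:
  {a: True, x: False}
  {x: False, a: False}
  {x: True, a: True}


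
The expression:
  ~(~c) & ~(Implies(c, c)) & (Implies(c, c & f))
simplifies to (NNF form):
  False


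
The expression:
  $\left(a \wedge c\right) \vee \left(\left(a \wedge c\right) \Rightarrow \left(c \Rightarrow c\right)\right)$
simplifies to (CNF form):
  $\text{True}$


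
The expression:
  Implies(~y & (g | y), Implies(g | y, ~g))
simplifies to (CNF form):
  y | ~g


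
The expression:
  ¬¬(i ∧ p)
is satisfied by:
  {i: True, p: True}


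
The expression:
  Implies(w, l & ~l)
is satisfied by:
  {w: False}


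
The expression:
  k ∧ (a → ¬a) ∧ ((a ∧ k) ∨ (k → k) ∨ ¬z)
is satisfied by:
  {k: True, a: False}


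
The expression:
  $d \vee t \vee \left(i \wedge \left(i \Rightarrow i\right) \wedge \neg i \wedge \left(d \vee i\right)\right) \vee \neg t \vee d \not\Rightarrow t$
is always true.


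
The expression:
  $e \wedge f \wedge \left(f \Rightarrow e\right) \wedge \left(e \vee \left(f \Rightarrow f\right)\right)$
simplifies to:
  $e \wedge f$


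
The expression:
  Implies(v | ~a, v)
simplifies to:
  a | v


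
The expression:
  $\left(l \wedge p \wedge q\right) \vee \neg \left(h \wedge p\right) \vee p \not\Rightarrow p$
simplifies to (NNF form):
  $\left(l \wedge q\right) \vee \neg h \vee \neg p$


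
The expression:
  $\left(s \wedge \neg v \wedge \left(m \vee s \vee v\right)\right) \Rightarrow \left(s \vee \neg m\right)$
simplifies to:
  $\text{True}$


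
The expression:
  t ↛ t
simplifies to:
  False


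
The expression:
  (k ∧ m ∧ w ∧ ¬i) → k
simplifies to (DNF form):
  True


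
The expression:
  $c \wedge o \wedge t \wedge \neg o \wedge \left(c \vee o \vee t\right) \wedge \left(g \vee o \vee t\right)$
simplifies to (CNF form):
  $\text{False}$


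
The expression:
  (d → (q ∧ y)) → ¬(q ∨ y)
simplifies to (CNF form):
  (d ∨ ¬q) ∧ (d ∨ ¬y) ∧ (¬q ∨ ¬y) ∧ (d ∨ ¬q ∨ ¬y)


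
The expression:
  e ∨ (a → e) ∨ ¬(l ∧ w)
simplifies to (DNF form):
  e ∨ ¬a ∨ ¬l ∨ ¬w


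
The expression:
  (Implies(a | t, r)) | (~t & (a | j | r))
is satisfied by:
  {r: True, t: False}
  {t: False, r: False}
  {t: True, r: True}


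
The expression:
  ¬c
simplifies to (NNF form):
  ¬c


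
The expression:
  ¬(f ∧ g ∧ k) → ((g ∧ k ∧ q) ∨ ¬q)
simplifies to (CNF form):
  (g ∨ ¬q) ∧ (k ∨ ¬q)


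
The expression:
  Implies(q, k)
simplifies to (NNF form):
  k | ~q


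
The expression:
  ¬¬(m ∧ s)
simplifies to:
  m ∧ s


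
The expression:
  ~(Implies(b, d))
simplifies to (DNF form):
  b & ~d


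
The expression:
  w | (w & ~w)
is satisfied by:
  {w: True}


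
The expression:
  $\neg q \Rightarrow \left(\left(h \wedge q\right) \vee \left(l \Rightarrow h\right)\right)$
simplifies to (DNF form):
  $h \vee q \vee \neg l$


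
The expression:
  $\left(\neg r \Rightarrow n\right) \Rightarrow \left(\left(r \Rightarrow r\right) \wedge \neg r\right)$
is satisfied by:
  {r: False}


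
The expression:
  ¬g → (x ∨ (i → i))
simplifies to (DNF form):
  True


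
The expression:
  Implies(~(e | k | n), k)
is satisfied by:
  {n: True, k: True, e: True}
  {n: True, k: True, e: False}
  {n: True, e: True, k: False}
  {n: True, e: False, k: False}
  {k: True, e: True, n: False}
  {k: True, e: False, n: False}
  {e: True, k: False, n: False}


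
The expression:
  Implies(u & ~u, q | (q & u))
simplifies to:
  True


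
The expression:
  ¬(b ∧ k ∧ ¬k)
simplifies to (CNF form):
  True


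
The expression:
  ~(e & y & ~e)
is always true.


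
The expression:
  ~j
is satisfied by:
  {j: False}


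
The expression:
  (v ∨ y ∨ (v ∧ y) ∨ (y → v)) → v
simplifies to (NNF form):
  v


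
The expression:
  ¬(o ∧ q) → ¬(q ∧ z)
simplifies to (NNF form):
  o ∨ ¬q ∨ ¬z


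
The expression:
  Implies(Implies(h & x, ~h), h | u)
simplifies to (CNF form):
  h | u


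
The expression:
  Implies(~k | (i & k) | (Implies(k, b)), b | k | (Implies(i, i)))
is always true.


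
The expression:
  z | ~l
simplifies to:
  z | ~l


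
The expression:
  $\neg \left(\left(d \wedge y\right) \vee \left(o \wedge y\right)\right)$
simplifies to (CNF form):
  $\left(\neg d \vee \neg y\right) \wedge \left(\neg o \vee \neg y\right)$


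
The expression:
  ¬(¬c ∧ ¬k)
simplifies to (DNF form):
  c ∨ k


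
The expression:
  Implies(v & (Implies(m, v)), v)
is always true.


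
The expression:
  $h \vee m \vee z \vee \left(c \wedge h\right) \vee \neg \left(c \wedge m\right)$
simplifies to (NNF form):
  $\text{True}$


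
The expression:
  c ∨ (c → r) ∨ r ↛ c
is always true.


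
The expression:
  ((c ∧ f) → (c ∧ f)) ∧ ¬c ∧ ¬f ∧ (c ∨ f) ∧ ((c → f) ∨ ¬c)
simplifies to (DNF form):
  False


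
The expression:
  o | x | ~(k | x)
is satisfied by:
  {x: True, o: True, k: False}
  {x: True, k: False, o: False}
  {o: True, k: False, x: False}
  {o: False, k: False, x: False}
  {x: True, o: True, k: True}
  {x: True, k: True, o: False}
  {o: True, k: True, x: False}


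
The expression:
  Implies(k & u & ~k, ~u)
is always true.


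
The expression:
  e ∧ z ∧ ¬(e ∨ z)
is never true.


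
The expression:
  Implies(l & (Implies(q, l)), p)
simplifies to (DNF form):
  p | ~l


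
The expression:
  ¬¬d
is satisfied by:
  {d: True}


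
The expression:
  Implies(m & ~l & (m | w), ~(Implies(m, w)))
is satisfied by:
  {l: True, w: False, m: False}
  {w: False, m: False, l: False}
  {l: True, m: True, w: False}
  {m: True, w: False, l: False}
  {l: True, w: True, m: False}
  {w: True, l: False, m: False}
  {l: True, m: True, w: True}


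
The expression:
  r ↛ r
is never true.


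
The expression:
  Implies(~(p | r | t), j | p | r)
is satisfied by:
  {r: True, t: True, p: True, j: True}
  {r: True, t: True, p: True, j: False}
  {r: True, t: True, j: True, p: False}
  {r: True, t: True, j: False, p: False}
  {r: True, p: True, j: True, t: False}
  {r: True, p: True, j: False, t: False}
  {r: True, p: False, j: True, t: False}
  {r: True, p: False, j: False, t: False}
  {t: True, p: True, j: True, r: False}
  {t: True, p: True, j: False, r: False}
  {t: True, j: True, p: False, r: False}
  {t: True, j: False, p: False, r: False}
  {p: True, j: True, t: False, r: False}
  {p: True, t: False, j: False, r: False}
  {j: True, t: False, p: False, r: False}


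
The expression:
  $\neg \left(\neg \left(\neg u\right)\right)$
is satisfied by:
  {u: False}


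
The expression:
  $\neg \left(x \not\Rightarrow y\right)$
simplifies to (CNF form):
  $y \vee \neg x$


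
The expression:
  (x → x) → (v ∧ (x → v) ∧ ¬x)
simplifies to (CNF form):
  v ∧ ¬x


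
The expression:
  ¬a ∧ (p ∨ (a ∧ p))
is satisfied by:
  {p: True, a: False}


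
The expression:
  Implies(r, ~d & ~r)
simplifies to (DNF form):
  ~r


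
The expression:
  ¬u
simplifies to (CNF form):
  ¬u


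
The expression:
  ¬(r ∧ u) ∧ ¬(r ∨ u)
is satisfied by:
  {u: False, r: False}


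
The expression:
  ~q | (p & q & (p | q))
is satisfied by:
  {p: True, q: False}
  {q: False, p: False}
  {q: True, p: True}


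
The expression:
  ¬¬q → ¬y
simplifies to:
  ¬q ∨ ¬y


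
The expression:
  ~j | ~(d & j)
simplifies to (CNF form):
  ~d | ~j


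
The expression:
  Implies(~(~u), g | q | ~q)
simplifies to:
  True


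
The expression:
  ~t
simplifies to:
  ~t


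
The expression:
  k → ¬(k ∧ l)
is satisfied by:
  {l: False, k: False}
  {k: True, l: False}
  {l: True, k: False}


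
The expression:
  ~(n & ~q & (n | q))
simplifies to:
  q | ~n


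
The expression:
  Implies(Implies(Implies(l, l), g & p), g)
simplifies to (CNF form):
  True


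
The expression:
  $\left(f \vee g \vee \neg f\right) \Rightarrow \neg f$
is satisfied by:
  {f: False}


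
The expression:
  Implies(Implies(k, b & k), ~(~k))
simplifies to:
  k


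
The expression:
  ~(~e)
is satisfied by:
  {e: True}


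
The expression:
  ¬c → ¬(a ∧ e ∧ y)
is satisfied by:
  {c: True, e: False, y: False, a: False}
  {c: False, e: False, y: False, a: False}
  {c: True, a: True, e: False, y: False}
  {a: True, c: False, e: False, y: False}
  {c: True, y: True, a: False, e: False}
  {y: True, a: False, e: False, c: False}
  {c: True, a: True, y: True, e: False}
  {a: True, y: True, c: False, e: False}
  {c: True, e: True, a: False, y: False}
  {e: True, a: False, y: False, c: False}
  {c: True, a: True, e: True, y: False}
  {a: True, e: True, c: False, y: False}
  {c: True, y: True, e: True, a: False}
  {y: True, e: True, a: False, c: False}
  {c: True, a: True, y: True, e: True}


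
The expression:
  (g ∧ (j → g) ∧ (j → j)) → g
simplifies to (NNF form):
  True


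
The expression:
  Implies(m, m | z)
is always true.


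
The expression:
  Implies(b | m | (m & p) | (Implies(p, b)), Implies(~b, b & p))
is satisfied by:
  {b: True, p: True, m: False}
  {b: True, p: False, m: False}
  {b: True, m: True, p: True}
  {b: True, m: True, p: False}
  {p: True, m: False, b: False}


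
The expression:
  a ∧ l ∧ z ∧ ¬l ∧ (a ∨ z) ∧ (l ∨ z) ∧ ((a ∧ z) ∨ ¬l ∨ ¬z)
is never true.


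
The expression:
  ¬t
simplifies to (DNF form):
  ¬t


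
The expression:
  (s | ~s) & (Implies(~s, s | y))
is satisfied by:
  {y: True, s: True}
  {y: True, s: False}
  {s: True, y: False}


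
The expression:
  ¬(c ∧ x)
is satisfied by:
  {c: False, x: False}
  {x: True, c: False}
  {c: True, x: False}


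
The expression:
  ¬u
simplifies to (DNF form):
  ¬u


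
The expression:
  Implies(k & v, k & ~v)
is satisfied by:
  {k: False, v: False}
  {v: True, k: False}
  {k: True, v: False}


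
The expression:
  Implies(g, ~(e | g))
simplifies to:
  ~g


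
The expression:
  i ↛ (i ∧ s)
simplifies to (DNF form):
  i ∧ ¬s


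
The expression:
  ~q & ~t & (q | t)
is never true.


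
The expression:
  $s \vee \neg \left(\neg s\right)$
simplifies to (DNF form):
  $s$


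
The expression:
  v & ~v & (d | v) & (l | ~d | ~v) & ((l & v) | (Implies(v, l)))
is never true.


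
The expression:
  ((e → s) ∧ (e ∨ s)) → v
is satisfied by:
  {v: True, s: False}
  {s: False, v: False}
  {s: True, v: True}


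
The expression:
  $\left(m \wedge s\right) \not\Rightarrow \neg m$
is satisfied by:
  {m: True, s: True}


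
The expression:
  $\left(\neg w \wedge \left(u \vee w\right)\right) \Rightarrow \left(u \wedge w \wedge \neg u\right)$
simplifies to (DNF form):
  $w \vee \neg u$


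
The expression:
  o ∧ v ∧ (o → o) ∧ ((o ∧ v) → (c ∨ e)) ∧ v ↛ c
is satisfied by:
  {e: True, o: True, v: True, c: False}


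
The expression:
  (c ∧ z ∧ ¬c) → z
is always true.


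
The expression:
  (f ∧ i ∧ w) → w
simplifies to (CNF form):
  True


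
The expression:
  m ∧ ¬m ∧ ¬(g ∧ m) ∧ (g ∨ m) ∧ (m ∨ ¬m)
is never true.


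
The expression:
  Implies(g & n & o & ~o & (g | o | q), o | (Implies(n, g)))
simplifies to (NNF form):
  True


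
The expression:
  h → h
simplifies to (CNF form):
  True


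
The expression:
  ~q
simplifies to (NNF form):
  ~q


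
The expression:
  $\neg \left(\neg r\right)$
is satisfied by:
  {r: True}


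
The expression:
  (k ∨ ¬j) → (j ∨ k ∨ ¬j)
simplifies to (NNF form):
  True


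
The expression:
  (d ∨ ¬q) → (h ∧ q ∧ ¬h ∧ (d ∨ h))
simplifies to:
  q ∧ ¬d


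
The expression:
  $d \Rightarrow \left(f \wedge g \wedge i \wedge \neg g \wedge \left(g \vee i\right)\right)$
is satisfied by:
  {d: False}


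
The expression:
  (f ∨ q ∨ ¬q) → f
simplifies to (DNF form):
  f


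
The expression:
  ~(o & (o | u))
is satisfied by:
  {o: False}


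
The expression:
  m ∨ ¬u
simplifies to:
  m ∨ ¬u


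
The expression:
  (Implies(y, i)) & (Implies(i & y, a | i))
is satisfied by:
  {i: True, y: False}
  {y: False, i: False}
  {y: True, i: True}


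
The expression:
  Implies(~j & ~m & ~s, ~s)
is always true.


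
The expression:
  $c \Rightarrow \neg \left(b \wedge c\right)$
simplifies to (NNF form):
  $\neg b \vee \neg c$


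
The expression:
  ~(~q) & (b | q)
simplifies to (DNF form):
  q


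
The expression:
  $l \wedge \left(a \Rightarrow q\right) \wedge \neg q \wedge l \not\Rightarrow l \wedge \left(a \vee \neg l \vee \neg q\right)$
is never true.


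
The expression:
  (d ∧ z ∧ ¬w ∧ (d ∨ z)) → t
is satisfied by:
  {t: True, w: True, z: False, d: False}
  {t: True, w: False, z: False, d: False}
  {w: True, t: False, z: False, d: False}
  {t: False, w: False, z: False, d: False}
  {d: True, t: True, w: True, z: False}
  {d: True, t: True, w: False, z: False}
  {d: True, w: True, t: False, z: False}
  {d: True, w: False, t: False, z: False}
  {t: True, z: True, w: True, d: False}
  {t: True, z: True, w: False, d: False}
  {z: True, w: True, t: False, d: False}
  {z: True, t: False, w: False, d: False}
  {d: True, z: True, t: True, w: True}
  {d: True, z: True, t: True, w: False}
  {d: True, z: True, w: True, t: False}


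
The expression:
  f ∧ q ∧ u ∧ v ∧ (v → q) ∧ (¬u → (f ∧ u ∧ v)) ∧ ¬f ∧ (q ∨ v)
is never true.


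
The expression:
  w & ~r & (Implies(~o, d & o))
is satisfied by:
  {w: True, o: True, r: False}


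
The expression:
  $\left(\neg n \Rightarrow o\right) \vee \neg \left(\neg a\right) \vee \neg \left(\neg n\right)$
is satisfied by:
  {n: True, a: True, o: True}
  {n: True, a: True, o: False}
  {n: True, o: True, a: False}
  {n: True, o: False, a: False}
  {a: True, o: True, n: False}
  {a: True, o: False, n: False}
  {o: True, a: False, n: False}


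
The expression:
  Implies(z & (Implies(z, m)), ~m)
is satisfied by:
  {m: False, z: False}
  {z: True, m: False}
  {m: True, z: False}


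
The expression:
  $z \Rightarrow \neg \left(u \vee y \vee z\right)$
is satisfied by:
  {z: False}


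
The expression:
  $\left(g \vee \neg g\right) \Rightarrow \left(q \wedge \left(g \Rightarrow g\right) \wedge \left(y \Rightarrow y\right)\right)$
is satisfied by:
  {q: True}


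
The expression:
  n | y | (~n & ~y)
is always true.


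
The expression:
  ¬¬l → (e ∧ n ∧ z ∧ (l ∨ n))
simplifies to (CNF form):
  (e ∨ ¬l) ∧ (n ∨ ¬l) ∧ (z ∨ ¬l)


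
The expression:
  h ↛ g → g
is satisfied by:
  {g: True, h: False}
  {h: False, g: False}
  {h: True, g: True}


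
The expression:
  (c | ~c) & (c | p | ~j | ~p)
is always true.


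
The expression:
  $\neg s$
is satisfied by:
  {s: False}


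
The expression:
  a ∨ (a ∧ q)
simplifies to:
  a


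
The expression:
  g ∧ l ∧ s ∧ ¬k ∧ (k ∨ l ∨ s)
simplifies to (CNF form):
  g ∧ l ∧ s ∧ ¬k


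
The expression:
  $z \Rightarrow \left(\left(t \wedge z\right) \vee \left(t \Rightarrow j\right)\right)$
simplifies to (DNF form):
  $\text{True}$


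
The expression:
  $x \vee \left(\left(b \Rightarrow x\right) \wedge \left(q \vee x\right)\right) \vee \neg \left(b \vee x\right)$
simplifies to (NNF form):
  $x \vee \neg b$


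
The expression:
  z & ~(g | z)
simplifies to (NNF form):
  False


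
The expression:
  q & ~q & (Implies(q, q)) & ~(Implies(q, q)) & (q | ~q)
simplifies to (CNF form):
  False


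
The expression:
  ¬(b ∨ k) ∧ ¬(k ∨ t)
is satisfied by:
  {t: False, k: False, b: False}


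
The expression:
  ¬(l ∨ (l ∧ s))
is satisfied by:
  {l: False}


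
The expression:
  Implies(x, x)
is always true.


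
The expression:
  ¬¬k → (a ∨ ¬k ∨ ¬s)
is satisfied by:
  {a: True, s: False, k: False}
  {s: False, k: False, a: False}
  {a: True, k: True, s: False}
  {k: True, s: False, a: False}
  {a: True, s: True, k: False}
  {s: True, a: False, k: False}
  {a: True, k: True, s: True}


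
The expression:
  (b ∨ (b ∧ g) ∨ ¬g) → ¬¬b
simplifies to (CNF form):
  b ∨ g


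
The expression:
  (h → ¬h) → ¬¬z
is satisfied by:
  {z: True, h: True}
  {z: True, h: False}
  {h: True, z: False}


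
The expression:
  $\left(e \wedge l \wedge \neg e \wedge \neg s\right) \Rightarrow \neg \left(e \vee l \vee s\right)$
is always true.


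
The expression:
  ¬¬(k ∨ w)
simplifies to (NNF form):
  k ∨ w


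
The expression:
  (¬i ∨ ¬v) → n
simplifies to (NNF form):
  n ∨ (i ∧ v)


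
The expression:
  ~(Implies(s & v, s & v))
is never true.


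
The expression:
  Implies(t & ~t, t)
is always true.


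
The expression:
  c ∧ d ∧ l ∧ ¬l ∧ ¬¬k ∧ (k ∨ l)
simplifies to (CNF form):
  False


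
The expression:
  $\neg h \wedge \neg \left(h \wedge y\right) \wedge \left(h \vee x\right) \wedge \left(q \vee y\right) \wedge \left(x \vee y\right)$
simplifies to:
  $x \wedge \neg h \wedge \left(q \vee y\right)$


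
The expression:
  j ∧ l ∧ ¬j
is never true.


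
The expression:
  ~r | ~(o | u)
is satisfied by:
  {o: False, r: False, u: False}
  {u: True, o: False, r: False}
  {o: True, u: False, r: False}
  {u: True, o: True, r: False}
  {r: True, u: False, o: False}


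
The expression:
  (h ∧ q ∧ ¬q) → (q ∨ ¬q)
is always true.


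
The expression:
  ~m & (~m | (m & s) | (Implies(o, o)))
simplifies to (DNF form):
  ~m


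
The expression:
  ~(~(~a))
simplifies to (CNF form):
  ~a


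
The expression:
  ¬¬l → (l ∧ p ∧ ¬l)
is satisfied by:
  {l: False}


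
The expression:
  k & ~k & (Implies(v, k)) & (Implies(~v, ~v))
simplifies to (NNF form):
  False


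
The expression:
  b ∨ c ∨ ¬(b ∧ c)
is always true.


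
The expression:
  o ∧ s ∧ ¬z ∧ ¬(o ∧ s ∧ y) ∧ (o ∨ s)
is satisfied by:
  {s: True, o: True, y: False, z: False}


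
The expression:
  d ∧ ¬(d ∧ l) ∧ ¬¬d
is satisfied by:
  {d: True, l: False}


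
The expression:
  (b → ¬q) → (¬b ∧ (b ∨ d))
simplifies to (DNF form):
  (b ∧ q) ∨ (d ∧ ¬b)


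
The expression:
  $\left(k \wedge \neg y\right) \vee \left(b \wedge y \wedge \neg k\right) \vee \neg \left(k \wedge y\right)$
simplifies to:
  $\neg k \vee \neg y$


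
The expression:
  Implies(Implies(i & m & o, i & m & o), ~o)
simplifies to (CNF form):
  ~o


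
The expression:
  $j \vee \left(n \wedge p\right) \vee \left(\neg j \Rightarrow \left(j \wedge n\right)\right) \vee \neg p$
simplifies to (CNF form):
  $j \vee n \vee \neg p$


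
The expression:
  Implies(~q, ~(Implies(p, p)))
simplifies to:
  q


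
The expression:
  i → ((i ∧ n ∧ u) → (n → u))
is always true.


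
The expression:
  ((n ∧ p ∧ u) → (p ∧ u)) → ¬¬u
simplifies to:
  u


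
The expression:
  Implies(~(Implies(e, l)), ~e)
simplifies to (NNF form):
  l | ~e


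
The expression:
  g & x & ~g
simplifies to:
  False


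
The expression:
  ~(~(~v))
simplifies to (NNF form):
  ~v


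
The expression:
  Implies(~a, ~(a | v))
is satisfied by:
  {a: True, v: False}
  {v: False, a: False}
  {v: True, a: True}


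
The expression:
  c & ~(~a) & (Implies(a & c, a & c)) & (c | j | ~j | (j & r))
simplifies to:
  a & c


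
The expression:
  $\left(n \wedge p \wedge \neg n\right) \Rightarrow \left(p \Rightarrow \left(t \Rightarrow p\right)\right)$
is always true.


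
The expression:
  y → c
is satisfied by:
  {c: True, y: False}
  {y: False, c: False}
  {y: True, c: True}


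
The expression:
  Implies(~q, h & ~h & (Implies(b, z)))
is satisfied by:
  {q: True}


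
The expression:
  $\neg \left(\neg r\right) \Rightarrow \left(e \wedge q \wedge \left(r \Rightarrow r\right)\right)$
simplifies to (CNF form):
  $\left(e \vee \neg r\right) \wedge \left(q \vee \neg r\right)$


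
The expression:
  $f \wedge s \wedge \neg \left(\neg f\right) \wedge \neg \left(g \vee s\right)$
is never true.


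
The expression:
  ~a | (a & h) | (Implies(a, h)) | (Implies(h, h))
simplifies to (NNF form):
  True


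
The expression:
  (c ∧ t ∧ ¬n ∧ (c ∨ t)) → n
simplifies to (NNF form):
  n ∨ ¬c ∨ ¬t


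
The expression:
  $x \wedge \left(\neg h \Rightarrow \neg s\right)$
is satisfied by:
  {h: True, x: True, s: False}
  {x: True, s: False, h: False}
  {h: True, s: True, x: True}


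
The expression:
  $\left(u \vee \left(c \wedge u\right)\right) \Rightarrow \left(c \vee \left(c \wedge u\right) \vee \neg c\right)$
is always true.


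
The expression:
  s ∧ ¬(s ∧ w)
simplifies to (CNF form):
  s ∧ ¬w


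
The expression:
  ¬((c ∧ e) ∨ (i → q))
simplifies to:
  i ∧ ¬q ∧ (¬c ∨ ¬e)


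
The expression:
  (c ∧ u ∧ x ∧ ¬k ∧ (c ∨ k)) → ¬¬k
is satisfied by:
  {k: True, u: False, c: False, x: False}
  {k: False, u: False, c: False, x: False}
  {x: True, k: True, u: False, c: False}
  {x: True, k: False, u: False, c: False}
  {k: True, c: True, x: False, u: False}
  {c: True, x: False, u: False, k: False}
  {x: True, c: True, k: True, u: False}
  {x: True, c: True, k: False, u: False}
  {k: True, u: True, x: False, c: False}
  {u: True, x: False, c: False, k: False}
  {k: True, x: True, u: True, c: False}
  {x: True, u: True, k: False, c: False}
  {k: True, c: True, u: True, x: False}
  {c: True, u: True, x: False, k: False}
  {x: True, c: True, u: True, k: True}


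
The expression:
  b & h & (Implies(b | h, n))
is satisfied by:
  {h: True, b: True, n: True}


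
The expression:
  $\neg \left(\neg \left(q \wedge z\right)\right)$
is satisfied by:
  {z: True, q: True}


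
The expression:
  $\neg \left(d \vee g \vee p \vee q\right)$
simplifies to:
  $\neg d \wedge \neg g \wedge \neg p \wedge \neg q$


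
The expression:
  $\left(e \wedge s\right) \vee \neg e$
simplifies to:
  $s \vee \neg e$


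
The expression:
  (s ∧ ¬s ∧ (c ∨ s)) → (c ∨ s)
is always true.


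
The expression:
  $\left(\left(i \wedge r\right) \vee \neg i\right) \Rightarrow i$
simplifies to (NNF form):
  $i$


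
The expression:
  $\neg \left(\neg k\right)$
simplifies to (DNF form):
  $k$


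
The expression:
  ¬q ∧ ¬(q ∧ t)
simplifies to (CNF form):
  ¬q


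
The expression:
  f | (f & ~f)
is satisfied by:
  {f: True}


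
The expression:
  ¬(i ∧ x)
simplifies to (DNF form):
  ¬i ∨ ¬x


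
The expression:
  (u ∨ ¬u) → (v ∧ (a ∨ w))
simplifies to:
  v ∧ (a ∨ w)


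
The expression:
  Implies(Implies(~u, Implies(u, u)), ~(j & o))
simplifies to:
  ~j | ~o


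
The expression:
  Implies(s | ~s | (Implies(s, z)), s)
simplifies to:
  s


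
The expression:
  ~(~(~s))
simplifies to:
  ~s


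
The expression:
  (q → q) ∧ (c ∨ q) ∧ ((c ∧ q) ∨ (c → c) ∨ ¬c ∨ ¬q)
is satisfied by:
  {q: True, c: True}
  {q: True, c: False}
  {c: True, q: False}


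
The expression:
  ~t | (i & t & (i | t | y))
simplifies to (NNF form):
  i | ~t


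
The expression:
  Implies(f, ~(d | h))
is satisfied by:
  {h: False, f: False, d: False}
  {d: True, h: False, f: False}
  {h: True, d: False, f: False}
  {d: True, h: True, f: False}
  {f: True, d: False, h: False}


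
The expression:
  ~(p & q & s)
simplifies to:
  ~p | ~q | ~s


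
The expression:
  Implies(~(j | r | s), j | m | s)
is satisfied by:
  {r: True, m: True, s: True, j: True}
  {r: True, m: True, s: True, j: False}
  {r: True, m: True, j: True, s: False}
  {r: True, m: True, j: False, s: False}
  {r: True, s: True, j: True, m: False}
  {r: True, s: True, j: False, m: False}
  {r: True, s: False, j: True, m: False}
  {r: True, s: False, j: False, m: False}
  {m: True, s: True, j: True, r: False}
  {m: True, s: True, j: False, r: False}
  {m: True, j: True, s: False, r: False}
  {m: True, j: False, s: False, r: False}
  {s: True, j: True, m: False, r: False}
  {s: True, m: False, j: False, r: False}
  {j: True, m: False, s: False, r: False}


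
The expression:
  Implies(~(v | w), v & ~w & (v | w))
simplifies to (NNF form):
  v | w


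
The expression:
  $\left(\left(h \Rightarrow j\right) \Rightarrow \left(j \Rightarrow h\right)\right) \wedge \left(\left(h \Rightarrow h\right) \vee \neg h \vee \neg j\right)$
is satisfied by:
  {h: True, j: False}
  {j: False, h: False}
  {j: True, h: True}


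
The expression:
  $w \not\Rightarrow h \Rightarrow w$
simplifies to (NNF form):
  $\text{True}$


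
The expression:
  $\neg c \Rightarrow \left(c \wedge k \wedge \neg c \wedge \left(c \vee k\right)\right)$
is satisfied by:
  {c: True}


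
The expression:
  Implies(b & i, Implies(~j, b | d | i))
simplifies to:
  True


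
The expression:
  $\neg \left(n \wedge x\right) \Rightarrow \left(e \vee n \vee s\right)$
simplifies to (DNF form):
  $e \vee n \vee s$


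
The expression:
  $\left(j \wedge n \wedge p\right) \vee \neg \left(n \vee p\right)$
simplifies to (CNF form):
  $\left(j \vee \neg p\right) \wedge \left(n \vee \neg p\right) \wedge \left(p \vee \neg n\right)$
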